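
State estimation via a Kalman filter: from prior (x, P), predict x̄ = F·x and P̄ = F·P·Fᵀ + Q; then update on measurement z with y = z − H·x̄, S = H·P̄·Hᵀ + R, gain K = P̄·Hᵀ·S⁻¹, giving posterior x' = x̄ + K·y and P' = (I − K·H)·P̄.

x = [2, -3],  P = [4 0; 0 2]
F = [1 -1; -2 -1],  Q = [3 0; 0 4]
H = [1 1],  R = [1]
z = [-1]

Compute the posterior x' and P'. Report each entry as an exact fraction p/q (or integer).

x̄ = F·x = [5, -1]
P̄ = F·P·Fᵀ + Q = [9 -6; -6 22]
y = z − H·x̄ = [-5]
S = H·P̄·Hᵀ + R = [20]
K = P̄·Hᵀ·S⁻¹ = [3/20; 4/5]
x' = x̄ + K·y = [17/4, -5]
P' = (I − K·H)·P̄ = [171/20 -42/5; -42/5 46/5]

x' = [17/4, -5]
P' = [171/20 -42/5; -42/5 46/5]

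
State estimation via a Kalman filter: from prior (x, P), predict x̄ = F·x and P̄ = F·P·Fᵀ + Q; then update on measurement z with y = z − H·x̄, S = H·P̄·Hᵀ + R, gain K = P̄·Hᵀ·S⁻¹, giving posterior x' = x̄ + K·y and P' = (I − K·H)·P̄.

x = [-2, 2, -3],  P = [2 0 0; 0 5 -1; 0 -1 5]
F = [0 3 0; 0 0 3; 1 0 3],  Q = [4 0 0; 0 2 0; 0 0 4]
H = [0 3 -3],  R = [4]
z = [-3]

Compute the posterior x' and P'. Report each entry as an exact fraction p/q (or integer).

x̄ = F·x = [6, -9, -11]
P̄ = F·P·Fᵀ + Q = [49 -9 -9; -9 47 45; -9 45 51]
y = z − H·x̄ = [-9]
S = H·P̄·Hᵀ + R = [76]
K = P̄·Hᵀ·S⁻¹ = [0; 3/38; -9/38]
x' = x̄ + K·y = [6, -369/38, -337/38]
P' = (I − K·H)·P̄ = [49 -9 -9; -9 884/19 882/19; -9 882/19 888/19]

x' = [6, -369/38, -337/38]
P' = [49 -9 -9; -9 884/19 882/19; -9 882/19 888/19]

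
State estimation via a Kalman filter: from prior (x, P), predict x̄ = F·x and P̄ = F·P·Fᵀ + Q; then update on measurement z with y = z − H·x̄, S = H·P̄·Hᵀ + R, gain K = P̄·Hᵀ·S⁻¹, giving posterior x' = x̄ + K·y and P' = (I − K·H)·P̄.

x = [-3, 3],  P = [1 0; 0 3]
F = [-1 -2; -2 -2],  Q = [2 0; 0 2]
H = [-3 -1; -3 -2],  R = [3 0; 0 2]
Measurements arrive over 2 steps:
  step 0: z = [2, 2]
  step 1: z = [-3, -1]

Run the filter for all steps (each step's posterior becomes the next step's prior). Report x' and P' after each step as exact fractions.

step 0: x̄ = F·x = [-3, 0]
step 0: P̄ = F·P·Fᵀ + Q = [15 14; 14 18]
step 0: y = z − H·x̄ = [-7, -7]
step 0: S = H·P̄·Hᵀ + R = [240 297; 297 377]
step 0: K = P̄·Hᵀ·S⁻¹ = [-562/2271 1/757; 182/757 -300/757]
step 0: x' = x̄ + K·y = [-2900/2271, 826/757]
step 0: P' = (I − K·H)·P̄ = [1126/2271 -564/757; -564/757 1146/757]
step 1: x̄ = F·x = [-2056/2271, 844/2271]
step 1: P̄ = F·P·Fᵀ + Q = [12652/2271 5852/2271; 5852/2271 9262/2271]
step 1: y = z − H·x̄ = [-12137/2271, -6751/2271]
step 1: S = H·P̄·Hᵀ + R = [165055/2271 185060/2271; 185060/2271 225682/2271]
step 1: K = P̄·Hᵀ·S⁻¹ = [-8072/34795 -3942/132221; 7238/34795 -43692/132221]
step 1: x' = x̄ + K·y = [279726/661105, 160146/661105]
step 1: P' = (I − K·H)·P̄ = [293596/661105 -420684/661105; -420684/661105 849486/661105]

step 0: x' = [-2900/2271, 826/757], P' = [1126/2271 -564/757; -564/757 1146/757]
step 1: x' = [279726/661105, 160146/661105], P' = [293596/661105 -420684/661105; -420684/661105 849486/661105]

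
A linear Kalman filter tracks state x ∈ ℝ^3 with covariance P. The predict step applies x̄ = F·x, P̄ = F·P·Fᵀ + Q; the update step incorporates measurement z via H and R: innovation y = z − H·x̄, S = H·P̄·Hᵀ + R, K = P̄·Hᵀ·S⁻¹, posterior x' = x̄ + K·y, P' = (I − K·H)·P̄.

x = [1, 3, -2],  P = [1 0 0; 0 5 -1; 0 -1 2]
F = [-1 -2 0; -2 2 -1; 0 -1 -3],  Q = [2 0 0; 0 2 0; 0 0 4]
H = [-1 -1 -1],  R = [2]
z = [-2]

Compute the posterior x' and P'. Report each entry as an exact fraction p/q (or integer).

x' = [-7, 6, 3]
P' = [1055/48 -1051/48 5/24; -1051/48 1367/48 -145/24; 5/24 -145/24 83/12]

x̄ = F·x = [-7, 6, 3]
P̄ = F·P·Fᵀ + Q = [23 -20 4; -20 32 1; 4 1 21]
y = z − H·x̄ = [0]
S = H·P̄·Hᵀ + R = [48]
K = P̄·Hᵀ·S⁻¹ = [-7/48; -13/48; -13/24]
x' = x̄ + K·y = [-7, 6, 3]
P' = (I − K·H)·P̄ = [1055/48 -1051/48 5/24; -1051/48 1367/48 -145/24; 5/24 -145/24 83/12]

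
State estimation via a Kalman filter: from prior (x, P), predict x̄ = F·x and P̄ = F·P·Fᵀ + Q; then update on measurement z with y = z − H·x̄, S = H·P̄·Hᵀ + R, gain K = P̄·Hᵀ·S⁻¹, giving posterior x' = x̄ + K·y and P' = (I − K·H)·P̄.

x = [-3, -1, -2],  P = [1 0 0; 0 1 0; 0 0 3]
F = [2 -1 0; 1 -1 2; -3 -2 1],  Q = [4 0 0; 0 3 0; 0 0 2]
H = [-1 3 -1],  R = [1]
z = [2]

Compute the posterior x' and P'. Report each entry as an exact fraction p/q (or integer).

x' = [-529/125, 282/125, 1149/125]
P' = [1109/125 203/125 -504/125; 203/125 276/125 582/125; -504/125 582/125 2249/125]

x̄ = F·x = [-5, -6, 9]
P̄ = F·P·Fᵀ + Q = [9 3 -4; 3 17 5; -4 5 18]
y = z − H·x̄ = [24]
S = H·P̄·Hᵀ + R = [125]
K = P̄·Hᵀ·S⁻¹ = [4/125; 43/125; 1/125]
x' = x̄ + K·y = [-529/125, 282/125, 1149/125]
P' = (I − K·H)·P̄ = [1109/125 203/125 -504/125; 203/125 276/125 582/125; -504/125 582/125 2249/125]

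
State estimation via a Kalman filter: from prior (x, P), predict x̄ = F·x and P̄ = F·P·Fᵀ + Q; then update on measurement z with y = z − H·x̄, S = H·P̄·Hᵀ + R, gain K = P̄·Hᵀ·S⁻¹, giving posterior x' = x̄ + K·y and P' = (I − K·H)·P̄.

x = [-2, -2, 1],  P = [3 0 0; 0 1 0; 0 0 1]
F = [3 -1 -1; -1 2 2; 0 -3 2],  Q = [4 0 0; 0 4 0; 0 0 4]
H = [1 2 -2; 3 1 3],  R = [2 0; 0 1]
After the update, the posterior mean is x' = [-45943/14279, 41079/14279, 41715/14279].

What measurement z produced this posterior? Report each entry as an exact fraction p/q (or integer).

z = [-3, 2]

x̄ = F·x = [-5, 0, 8]
P̄ = F·P·Fᵀ + Q = [33 -13 1; -13 15 -2; 1 -2 17]
S = H·P̄·Hᵀ + R = [123 -75; -75 394]
K = P̄·Hᵀ·S⁻¹ = [8645/42837 3774/14279; 2008/14279 -705/14279; -10678/42837 1207/14279]
x' − x̄ = [25452/14279, 41079/14279, -72517/14279] = K·y
y = (KᵀK)⁻¹·Kᵀ·(x' − x̄) = [18, -7]
z = y + H·x̄ = [18, -7] + [-21, 9] = [-3, 2]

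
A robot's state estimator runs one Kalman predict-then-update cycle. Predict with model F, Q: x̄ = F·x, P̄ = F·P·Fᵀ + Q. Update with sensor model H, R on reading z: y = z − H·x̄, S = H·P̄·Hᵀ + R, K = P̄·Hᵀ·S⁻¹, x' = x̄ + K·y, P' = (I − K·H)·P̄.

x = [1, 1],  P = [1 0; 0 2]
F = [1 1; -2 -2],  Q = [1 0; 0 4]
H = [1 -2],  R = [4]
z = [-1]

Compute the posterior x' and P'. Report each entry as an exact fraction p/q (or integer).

x̄ = F·x = [2, -4]
P̄ = F·P·Fᵀ + Q = [4 -6; -6 16]
y = z − H·x̄ = [-11]
S = H·P̄·Hᵀ + R = [96]
K = P̄·Hᵀ·S⁻¹ = [1/6; -19/48]
x' = x̄ + K·y = [1/6, 17/48]
P' = (I − K·H)·P̄ = [4/3 1/3; 1/3 23/24]

x' = [1/6, 17/48]
P' = [4/3 1/3; 1/3 23/24]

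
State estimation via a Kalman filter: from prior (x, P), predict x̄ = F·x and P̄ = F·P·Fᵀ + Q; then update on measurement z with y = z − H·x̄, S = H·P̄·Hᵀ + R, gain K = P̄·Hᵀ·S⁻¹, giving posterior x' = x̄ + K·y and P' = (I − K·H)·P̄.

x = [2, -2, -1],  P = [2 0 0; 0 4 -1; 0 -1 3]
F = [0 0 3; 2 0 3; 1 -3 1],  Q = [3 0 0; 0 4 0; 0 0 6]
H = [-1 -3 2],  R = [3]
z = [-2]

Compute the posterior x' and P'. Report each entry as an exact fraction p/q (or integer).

x̄ = F·x = [-3, 1, 7]
P̄ = F·P·Fᵀ + Q = [30 27 18; 27 39 22; 18 22 53]
y = z − H·x̄ = [-16]
S = H·P̄·Hᵀ + R = [422]
K = P̄·Hᵀ·S⁻¹ = [-75/422; -50/211; 11/211]
x' = x̄ + K·y = [-33/211, 1011/211, 1301/211]
P' = (I − K·H)·P̄ = [7035/422 1947/211 4623/211; 1947/211 3229/211 5742/211; 4623/211 5742/211 10941/211]

x' = [-33/211, 1011/211, 1301/211]
P' = [7035/422 1947/211 4623/211; 1947/211 3229/211 5742/211; 4623/211 5742/211 10941/211]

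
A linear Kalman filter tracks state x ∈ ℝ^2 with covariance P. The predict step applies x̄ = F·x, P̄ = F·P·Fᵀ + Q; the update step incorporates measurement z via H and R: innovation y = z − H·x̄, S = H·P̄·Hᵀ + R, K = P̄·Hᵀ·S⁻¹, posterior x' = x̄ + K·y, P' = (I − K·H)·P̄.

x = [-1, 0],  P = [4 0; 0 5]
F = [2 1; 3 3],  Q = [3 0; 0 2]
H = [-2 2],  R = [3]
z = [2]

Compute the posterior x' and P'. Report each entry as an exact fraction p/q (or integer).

x̄ = F·x = [-2, -3]
P̄ = F·P·Fᵀ + Q = [24 39; 39 83]
y = z − H·x̄ = [4]
S = H·P̄·Hᵀ + R = [119]
K = P̄·Hᵀ·S⁻¹ = [30/119; 88/119]
x' = x̄ + K·y = [-118/119, -5/119]
P' = (I − K·H)·P̄ = [1956/119 2001/119; 2001/119 2133/119]

x' = [-118/119, -5/119]
P' = [1956/119 2001/119; 2001/119 2133/119]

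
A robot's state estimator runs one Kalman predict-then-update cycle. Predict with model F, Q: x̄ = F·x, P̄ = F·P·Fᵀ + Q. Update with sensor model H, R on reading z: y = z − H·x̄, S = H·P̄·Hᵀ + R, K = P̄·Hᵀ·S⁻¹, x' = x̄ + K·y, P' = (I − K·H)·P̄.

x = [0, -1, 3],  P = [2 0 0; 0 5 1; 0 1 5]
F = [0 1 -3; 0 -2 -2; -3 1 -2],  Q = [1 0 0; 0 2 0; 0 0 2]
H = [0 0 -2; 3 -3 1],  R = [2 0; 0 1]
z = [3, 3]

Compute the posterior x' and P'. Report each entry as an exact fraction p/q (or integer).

x̄ = F·x = [-10, -4, -7]
P̄ = F·P·Fᵀ + Q = [45 24 30; 24 50 12; 30 12 41]
y = z − H·x̄ = [-11, 28]
S = H·P̄·Hᵀ + R = [166 -190; -190 573]
K = P̄·Hᵀ·S⁻¹ = [-8355/29509 2019/29509; -13146/29509 -7758/29509; -14468/29509 95/29509]
x' = x̄ + K·y = [-146653/29509, -190654/29509, -44755/29509]
P' = (I − K·H)·P̄ = [638838/29509 640950/29509 8355/29509; 640950/29509 647918/29509 13146/29509; 8355/29509 13146/29509 14468/29509]

x' = [-146653/29509, -190654/29509, -44755/29509]
P' = [638838/29509 640950/29509 8355/29509; 640950/29509 647918/29509 13146/29509; 8355/29509 13146/29509 14468/29509]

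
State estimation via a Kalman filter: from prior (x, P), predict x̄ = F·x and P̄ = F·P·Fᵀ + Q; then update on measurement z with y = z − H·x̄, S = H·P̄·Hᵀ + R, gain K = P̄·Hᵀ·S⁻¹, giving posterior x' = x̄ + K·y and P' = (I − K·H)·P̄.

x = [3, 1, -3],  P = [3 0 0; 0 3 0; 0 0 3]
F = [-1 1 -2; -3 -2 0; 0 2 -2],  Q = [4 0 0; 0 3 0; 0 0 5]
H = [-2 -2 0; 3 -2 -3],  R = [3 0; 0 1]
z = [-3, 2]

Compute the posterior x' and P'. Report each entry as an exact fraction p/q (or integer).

x' = [2869/452, -75679/15368, 137563/15368]
P' = [4653/452 -9015/904 15267/904; -9015/904 319389/30736 -517737/30736; 15267/904 -517737/30736 864821/30736]

x̄ = F·x = [4, -11, 8]
P̄ = F·P·Fᵀ + Q = [22 3 18; 3 42 -12; 18 -12 29]
y = z − H·x̄ = [-17, -8]
S = H·P̄·Hᵀ + R = [283 66; 66 124]
K = P̄·Hᵀ·S⁻¹ = [-97/452 147/904; -4293/15368 -5097/30736; -447/15368 -1755/30736]
x' = x̄ + K·y = [2869/452, -75679/15368, 137563/15368]
P' = (I − K·H)·P̄ = [4653/452 -9015/904 15267/904; -9015/904 319389/30736 -517737/30736; 15267/904 -517737/30736 864821/30736]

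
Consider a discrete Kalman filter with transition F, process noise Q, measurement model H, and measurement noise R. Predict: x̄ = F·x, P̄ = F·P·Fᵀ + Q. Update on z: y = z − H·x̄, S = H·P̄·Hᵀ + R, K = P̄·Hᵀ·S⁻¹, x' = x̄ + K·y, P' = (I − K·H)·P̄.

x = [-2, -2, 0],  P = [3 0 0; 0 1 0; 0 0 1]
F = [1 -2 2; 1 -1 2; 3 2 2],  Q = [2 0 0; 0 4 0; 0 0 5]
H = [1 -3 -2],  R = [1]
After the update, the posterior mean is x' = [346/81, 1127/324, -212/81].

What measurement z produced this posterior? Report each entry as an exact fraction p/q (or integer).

x̄ = F·x = [2, 0, -10]
P̄ = F·P·Fᵀ + Q = [13 9 9; 9 12 11; 9 11 40]
S = H·P̄·Hᵀ + R = [324]
K = P̄·Hᵀ·S⁻¹ = [-8/81; -49/324; -26/81]
x' − x̄ = [184/81, 1127/324, 598/81] = K·y
y = (KᵀK)⁻¹·Kᵀ·(x' − x̄) = [-23]
z = y + H·x̄ = [-23] + [22] = [-1]

z = [-1]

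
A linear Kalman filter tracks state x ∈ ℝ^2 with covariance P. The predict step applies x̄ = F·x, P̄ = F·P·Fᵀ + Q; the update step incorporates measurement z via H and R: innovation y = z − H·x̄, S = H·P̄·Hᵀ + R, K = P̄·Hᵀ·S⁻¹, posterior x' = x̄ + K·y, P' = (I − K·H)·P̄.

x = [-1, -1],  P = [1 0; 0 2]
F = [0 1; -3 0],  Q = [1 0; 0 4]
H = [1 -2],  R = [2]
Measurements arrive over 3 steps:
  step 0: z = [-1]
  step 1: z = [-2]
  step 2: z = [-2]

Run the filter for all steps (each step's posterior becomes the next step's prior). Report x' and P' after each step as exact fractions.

step 0: x' = [-13/19, 5/19], P' = [54/19 26/19; 26/19 65/57]
step 1: x' = [1585/3958, 4803/3958], P' = [2709/1979 1207/1979; 1207/1979 1505/1979]
step 2: x' = [61568/75557, 403135/302228], P' = [103950/75557 46612/75557; 46612/75557 114827/151114]

step 0: x̄ = F·x = [-1, 3]
step 0: P̄ = F·P·Fᵀ + Q = [3 0; 0 13]
step 0: y = z − H·x̄ = [6]
step 0: S = H·P̄·Hᵀ + R = [57]
step 0: K = P̄·Hᵀ·S⁻¹ = [1/19; -26/57]
step 0: x' = x̄ + K·y = [-13/19, 5/19]
step 0: P' = (I − K·H)·P̄ = [54/19 26/19; 26/19 65/57]
step 1: x̄ = F·x = [5/19, 39/19]
step 1: P̄ = F·P·Fᵀ + Q = [122/57 -78/19; -78/19 562/19]
step 1: y = z − H·x̄ = [35/19]
step 1: S = H·P̄·Hᵀ + R = [7916/57]
step 1: K = P̄·Hᵀ·S⁻¹ = [295/3958; -1803/3958]
step 1: x' = x̄ + K·y = [1585/3958, 4803/3958]
step 1: P' = (I − K·H)·P̄ = [2709/1979 1207/1979; 1207/1979 1505/1979]
step 2: x̄ = F·x = [4803/3958, -4755/3958]
step 2: P̄ = F·P·Fᵀ + Q = [3484/1979 -3621/1979; -3621/1979 32297/1979]
step 2: y = z − H·x̄ = [-22229/3958]
step 2: S = H·P̄·Hᵀ + R = [151114/1979]
step 2: K = P̄·Hᵀ·S⁻¹ = [5363/75557; -68215/151114]
step 2: x' = x̄ + K·y = [61568/75557, 403135/302228]
step 2: P' = (I − K·H)·P̄ = [103950/75557 46612/75557; 46612/75557 114827/151114]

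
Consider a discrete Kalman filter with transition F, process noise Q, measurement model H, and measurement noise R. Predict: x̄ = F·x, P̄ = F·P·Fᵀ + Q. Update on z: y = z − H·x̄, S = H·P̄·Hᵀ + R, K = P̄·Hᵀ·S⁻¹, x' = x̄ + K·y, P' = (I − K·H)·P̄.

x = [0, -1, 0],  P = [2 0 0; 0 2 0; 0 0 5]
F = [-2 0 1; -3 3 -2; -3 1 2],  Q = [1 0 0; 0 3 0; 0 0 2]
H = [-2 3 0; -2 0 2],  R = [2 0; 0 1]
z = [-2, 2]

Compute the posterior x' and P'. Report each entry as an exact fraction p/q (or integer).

x' = [9698/9095, 308/9095, 18393/9095]
P' = [227714/27285 151304/27285 77338/9095; 151304/27285 106574/27285 51388/9095; 77338/9095 51388/9095 80998/9095]

x̄ = F·x = [0, -3, -1]
P̄ = F·P·Fᵀ + Q = [14 2 22; 2 59 4; 22 4 42]
y = z − H·x̄ = [7, 4]
S = H·P̄·Hᵀ + R = [565 -20; -20 49]
K = P̄·Hᵀ·S⁻¹ = [-758/27285 1720/5457; 8557/27285 1144/5457; -256/9095 1464/1819]
x' = x̄ + K·y = [9698/9095, 308/9095, 18393/9095]
P' = (I − K·H)·P̄ = [227714/27285 151304/27285 77338/9095; 151304/27285 106574/27285 51388/9095; 77338/9095 51388/9095 80998/9095]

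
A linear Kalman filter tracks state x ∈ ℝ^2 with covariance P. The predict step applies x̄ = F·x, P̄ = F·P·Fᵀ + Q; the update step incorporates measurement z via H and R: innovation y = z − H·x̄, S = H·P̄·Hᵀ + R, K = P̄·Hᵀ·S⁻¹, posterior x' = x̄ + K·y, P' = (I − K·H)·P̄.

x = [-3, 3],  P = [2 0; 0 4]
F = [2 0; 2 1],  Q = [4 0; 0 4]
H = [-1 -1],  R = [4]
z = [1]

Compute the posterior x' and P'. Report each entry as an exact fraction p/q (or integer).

x̄ = F·x = [-6, -3]
P̄ = F·P·Fᵀ + Q = [12 8; 8 16]
y = z − H·x̄ = [-8]
S = H·P̄·Hᵀ + R = [48]
K = P̄·Hᵀ·S⁻¹ = [-5/12; -1/2]
x' = x̄ + K·y = [-8/3, 1]
P' = (I − K·H)·P̄ = [11/3 -2; -2 4]

x' = [-8/3, 1]
P' = [11/3 -2; -2 4]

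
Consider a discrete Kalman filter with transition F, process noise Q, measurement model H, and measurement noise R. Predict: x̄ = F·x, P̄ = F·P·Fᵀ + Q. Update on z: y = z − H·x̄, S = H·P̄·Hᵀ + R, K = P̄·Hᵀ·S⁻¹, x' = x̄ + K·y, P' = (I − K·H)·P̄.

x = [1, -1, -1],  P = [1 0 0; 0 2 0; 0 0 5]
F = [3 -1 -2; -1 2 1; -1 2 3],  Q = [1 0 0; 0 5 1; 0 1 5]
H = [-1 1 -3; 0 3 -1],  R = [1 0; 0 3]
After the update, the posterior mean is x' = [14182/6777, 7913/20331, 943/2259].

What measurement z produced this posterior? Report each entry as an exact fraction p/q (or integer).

x̄ = F·x = [6, -4, -6]
P̄ = F·P·Fᵀ + Q = [32 -17 -37; -17 19 25; -37 25 59]
S = H·P̄·Hᵀ + R = [245 -2; -2 83]
K = P̄·Hᵀ·S⁻¹ = [1706/6777 -1102/6777; -3173/20331 7762/20331; -1057/2259 410/2259]
x' − x̄ = [-26480/6777, 89237/20331, 14497/2259] = K·y
y = (KᵀK)⁻¹·Kᵀ·(x' − x̄) = [-11, 7]
z = y + H·x̄ = [-11, 7] + [8, -6] = [-3, 1]

z = [-3, 1]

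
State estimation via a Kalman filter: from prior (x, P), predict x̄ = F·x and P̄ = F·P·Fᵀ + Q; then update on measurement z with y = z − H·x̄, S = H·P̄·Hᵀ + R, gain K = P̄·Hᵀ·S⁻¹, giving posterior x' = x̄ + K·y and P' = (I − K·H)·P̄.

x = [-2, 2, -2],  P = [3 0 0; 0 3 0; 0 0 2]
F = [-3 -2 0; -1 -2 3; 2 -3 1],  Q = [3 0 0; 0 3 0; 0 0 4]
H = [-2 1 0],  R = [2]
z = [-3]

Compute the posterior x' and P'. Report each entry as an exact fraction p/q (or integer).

x̄ = F·x = [2, -8, -12]
P̄ = F·P·Fᵀ + Q = [42 21 0; 21 36 18; 0 18 45]
y = z − H·x̄ = [9]
S = H·P̄·Hᵀ + R = [122]
K = P̄·Hᵀ·S⁻¹ = [-63/122; -3/61; 9/61]
x' = x̄ + K·y = [-323/122, -515/61, -651/61]
P' = (I − K·H)·P̄ = [1155/122 1092/61 567/61; 1092/61 2178/61 1152/61; 567/61 1152/61 2583/61]

x' = [-323/122, -515/61, -651/61]
P' = [1155/122 1092/61 567/61; 1092/61 2178/61 1152/61; 567/61 1152/61 2583/61]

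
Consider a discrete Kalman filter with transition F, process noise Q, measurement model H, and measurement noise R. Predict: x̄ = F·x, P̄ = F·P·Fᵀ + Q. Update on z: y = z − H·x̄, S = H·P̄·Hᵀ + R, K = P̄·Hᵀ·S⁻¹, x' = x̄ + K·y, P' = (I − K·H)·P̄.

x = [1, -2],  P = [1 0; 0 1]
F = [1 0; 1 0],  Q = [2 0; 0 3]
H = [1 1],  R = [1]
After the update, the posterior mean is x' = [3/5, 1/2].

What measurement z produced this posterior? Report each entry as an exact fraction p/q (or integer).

x̄ = F·x = [1, 1]
P̄ = F·P·Fᵀ + Q = [3 1; 1 4]
S = H·P̄·Hᵀ + R = [10]
K = P̄·Hᵀ·S⁻¹ = [2/5; 1/2]
x' − x̄ = [-2/5, -1/2] = K·y
y = (KᵀK)⁻¹·Kᵀ·(x' − x̄) = [-1]
z = y + H·x̄ = [-1] + [2] = [1]

z = [1]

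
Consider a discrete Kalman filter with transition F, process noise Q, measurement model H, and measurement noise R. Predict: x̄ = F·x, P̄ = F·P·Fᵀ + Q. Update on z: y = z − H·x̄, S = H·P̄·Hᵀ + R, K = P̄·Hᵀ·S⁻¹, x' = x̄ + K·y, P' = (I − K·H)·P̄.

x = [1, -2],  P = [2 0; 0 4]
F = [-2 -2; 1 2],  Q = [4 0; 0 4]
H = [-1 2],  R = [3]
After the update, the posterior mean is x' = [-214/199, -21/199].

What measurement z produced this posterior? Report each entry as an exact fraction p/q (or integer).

x̄ = F·x = [2, -3]
P̄ = F·P·Fᵀ + Q = [28 -20; -20 22]
S = H·P̄·Hᵀ + R = [199]
K = P̄·Hᵀ·S⁻¹ = [-68/199; 64/199]
x' − x̄ = [-612/199, 576/199] = K·y
y = (KᵀK)⁻¹·Kᵀ·(x' − x̄) = [9]
z = y + H·x̄ = [9] + [-8] = [1]

z = [1]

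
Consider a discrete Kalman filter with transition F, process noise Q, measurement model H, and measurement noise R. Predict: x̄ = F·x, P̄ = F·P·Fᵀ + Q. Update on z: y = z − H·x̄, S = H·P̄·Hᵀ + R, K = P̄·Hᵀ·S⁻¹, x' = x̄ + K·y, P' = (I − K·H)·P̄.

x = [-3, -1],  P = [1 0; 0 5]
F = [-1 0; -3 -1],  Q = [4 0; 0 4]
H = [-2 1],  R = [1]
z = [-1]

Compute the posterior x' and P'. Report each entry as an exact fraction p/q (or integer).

x' = [116/27, 70/9]
P' = [86/27 55/9; 55/9 38/3]

x̄ = F·x = [3, 10]
P̄ = F·P·Fᵀ + Q = [5 3; 3 18]
y = z − H·x̄ = [-5]
S = H·P̄·Hᵀ + R = [27]
K = P̄·Hᵀ·S⁻¹ = [-7/27; 4/9]
x' = x̄ + K·y = [116/27, 70/9]
P' = (I − K·H)·P̄ = [86/27 55/9; 55/9 38/3]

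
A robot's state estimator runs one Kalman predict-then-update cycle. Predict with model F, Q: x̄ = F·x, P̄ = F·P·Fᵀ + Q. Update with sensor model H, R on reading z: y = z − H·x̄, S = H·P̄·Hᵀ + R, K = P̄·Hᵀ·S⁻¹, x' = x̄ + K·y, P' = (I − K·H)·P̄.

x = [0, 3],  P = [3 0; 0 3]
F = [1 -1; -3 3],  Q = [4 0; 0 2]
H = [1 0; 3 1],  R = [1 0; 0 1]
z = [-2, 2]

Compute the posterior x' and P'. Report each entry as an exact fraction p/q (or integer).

x' = [-39/19, 463/57]
P' = [82/95 -242/95; -242/95 2416/285]

x̄ = F·x = [-3, 9]
P̄ = F·P·Fᵀ + Q = [10 -18; -18 56]
y = z − H·x̄ = [1, 2]
S = H·P̄·Hᵀ + R = [11 12; 12 39]
K = P̄·Hᵀ·S⁻¹ = [82/95 4/95; -242/95 238/285]
x' = x̄ + K·y = [-39/19, 463/57]
P' = (I − K·H)·P̄ = [82/95 -242/95; -242/95 2416/285]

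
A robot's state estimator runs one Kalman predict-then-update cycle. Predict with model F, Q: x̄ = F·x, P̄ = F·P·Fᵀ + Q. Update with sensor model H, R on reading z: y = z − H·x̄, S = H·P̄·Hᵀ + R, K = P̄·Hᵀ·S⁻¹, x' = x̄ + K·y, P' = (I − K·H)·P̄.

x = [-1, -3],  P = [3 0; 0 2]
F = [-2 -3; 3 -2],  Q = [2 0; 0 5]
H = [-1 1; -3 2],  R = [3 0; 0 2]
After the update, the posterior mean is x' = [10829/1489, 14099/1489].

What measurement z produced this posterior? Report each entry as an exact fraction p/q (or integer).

z = [3, -3]

x̄ = F·x = [11, 3]
P̄ = F·P·Fᵀ + Q = [32 -6; -6 40]
S = H·P̄·Hᵀ + R = [87 206; 206 522]
K = P̄·Hᵀ·S⁻¹ = [1206/1489 -784/1489; 1912/1489 -475/1489]
x' − x̄ = [-5550/1489, 9632/1489] = K·y
y = (KᵀK)⁻¹·Kᵀ·(x' − x̄) = [11, 24]
z = y + H·x̄ = [11, 24] + [-8, -27] = [3, -3]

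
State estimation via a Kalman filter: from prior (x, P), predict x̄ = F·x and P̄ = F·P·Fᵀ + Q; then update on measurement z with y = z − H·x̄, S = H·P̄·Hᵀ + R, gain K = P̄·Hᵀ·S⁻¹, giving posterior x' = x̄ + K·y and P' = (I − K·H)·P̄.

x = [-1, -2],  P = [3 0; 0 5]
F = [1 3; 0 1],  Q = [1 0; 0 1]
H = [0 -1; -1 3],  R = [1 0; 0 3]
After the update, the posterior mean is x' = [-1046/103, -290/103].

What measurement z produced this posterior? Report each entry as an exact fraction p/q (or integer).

x̄ = F·x = [-7, -2]
P̄ = F·P·Fᵀ + Q = [49 15; 15 6]
S = H·P̄·Hᵀ + R = [7 -3; -3 16]
K = P̄·Hᵀ·S⁻¹ = [-252/103 -73/103; -87/103 3/103]
x' − x̄ = [-325/103, -84/103] = K·y
y = (KᵀK)⁻¹·Kᵀ·(x' − x̄) = [1, 1]
z = y + H·x̄ = [1, 1] + [2, 1] = [3, 2]

z = [3, 2]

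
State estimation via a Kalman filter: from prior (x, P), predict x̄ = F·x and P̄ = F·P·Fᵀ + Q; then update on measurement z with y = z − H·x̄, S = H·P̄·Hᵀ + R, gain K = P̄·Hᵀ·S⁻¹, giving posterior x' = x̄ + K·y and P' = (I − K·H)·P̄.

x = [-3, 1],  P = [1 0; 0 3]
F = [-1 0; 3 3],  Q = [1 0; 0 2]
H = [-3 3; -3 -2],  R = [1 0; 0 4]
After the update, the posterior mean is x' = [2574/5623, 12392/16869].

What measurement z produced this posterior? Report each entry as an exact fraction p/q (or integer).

z = [1, -2]

x̄ = F·x = [3, -6]
P̄ = F·P·Fᵀ + Q = [2 -3; -3 38]
S = H·P̄·Hᵀ + R = [415 -201; -201 138]
K = P̄·Hᵀ·S⁻¹ = [-690/5623 -1005/5623; 1169/5623 -3082/16869]
x' − x̄ = [-14295/5623, 113606/16869] = K·y
y = (KᵀK)⁻¹·Kᵀ·(x' − x̄) = [28, -5]
z = y + H·x̄ = [28, -5] + [-27, 3] = [1, -2]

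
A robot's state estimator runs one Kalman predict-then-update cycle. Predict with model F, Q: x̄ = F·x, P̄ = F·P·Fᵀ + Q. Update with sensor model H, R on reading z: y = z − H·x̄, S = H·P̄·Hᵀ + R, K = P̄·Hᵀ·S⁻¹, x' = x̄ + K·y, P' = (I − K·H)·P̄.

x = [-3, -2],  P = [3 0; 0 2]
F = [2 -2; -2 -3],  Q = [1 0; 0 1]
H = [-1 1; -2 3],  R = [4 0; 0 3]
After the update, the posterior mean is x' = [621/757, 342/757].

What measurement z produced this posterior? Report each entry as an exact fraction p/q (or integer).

z = [1, -1]

x̄ = F·x = [-2, 12]
P̄ = F·P·Fᵀ + Q = [21 0; 0 31]
S = H·P̄·Hᵀ + R = [56 135; 135 366]
K = P̄·Hᵀ·S⁻¹ = [-672/757 161/757; -403/757 341/757]
x' − x̄ = [2135/757, -8742/757] = K·y
y = (KᵀK)⁻¹·Kᵀ·(x' − x̄) = [-13, -41]
z = y + H·x̄ = [-13, -41] + [14, 40] = [1, -1]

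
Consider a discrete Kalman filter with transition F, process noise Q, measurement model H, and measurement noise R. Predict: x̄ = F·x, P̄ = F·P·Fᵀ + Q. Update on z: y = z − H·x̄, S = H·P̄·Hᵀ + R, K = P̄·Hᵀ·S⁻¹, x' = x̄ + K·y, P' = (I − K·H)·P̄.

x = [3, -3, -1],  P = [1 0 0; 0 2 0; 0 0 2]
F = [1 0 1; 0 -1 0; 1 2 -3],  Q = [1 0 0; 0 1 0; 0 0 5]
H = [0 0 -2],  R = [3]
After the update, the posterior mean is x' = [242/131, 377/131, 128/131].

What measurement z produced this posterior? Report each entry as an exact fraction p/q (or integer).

x̄ = F·x = [2, 3, 0]
P̄ = F·P·Fᵀ + Q = [4 0 -5; 0 3 -4; -5 -4 32]
S = H·P̄·Hᵀ + R = [131]
K = P̄·Hᵀ·S⁻¹ = [10/131; 8/131; -64/131]
x' − x̄ = [-20/131, -16/131, 128/131] = K·y
y = (KᵀK)⁻¹·Kᵀ·(x' − x̄) = [-2]
z = y + H·x̄ = [-2] + [0] = [-2]

z = [-2]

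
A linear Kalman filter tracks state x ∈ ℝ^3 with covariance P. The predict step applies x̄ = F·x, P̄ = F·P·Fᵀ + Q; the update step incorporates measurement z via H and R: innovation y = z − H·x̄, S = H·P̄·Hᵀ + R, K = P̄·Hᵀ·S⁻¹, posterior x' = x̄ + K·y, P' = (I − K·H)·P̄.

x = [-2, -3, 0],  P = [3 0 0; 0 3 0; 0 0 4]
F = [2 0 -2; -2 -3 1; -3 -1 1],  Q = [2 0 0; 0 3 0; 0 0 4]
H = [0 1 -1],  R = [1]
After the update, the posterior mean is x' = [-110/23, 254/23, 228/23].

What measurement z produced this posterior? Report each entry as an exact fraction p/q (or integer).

z = [1]

x̄ = F·x = [-4, 13, 9]
P̄ = F·P·Fᵀ + Q = [30 -20 -26; -20 46 31; -26 31 38]
S = H·P̄·Hᵀ + R = [23]
K = P̄·Hᵀ·S⁻¹ = [6/23; 15/23; -7/23]
x' − x̄ = [-18/23, -45/23, 21/23] = K·y
y = (KᵀK)⁻¹·Kᵀ·(x' − x̄) = [-3]
z = y + H·x̄ = [-3] + [4] = [1]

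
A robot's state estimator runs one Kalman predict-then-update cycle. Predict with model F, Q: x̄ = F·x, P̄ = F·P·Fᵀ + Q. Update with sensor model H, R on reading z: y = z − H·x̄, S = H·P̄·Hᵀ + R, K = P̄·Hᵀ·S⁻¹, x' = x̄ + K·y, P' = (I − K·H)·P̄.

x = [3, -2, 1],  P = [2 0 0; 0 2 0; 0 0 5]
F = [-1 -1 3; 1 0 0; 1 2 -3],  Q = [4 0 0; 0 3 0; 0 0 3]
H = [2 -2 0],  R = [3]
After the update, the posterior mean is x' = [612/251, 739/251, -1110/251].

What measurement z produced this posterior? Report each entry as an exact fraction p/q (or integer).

z = [-1]

x̄ = F·x = [2, 3, -4]
P̄ = F·P·Fᵀ + Q = [53 -2 -51; -2 5 2; -51 2 58]
S = H·P̄·Hᵀ + R = [251]
K = P̄·Hᵀ·S⁻¹ = [110/251; -14/251; -106/251]
x' − x̄ = [110/251, -14/251, -106/251] = K·y
y = (KᵀK)⁻¹·Kᵀ·(x' − x̄) = [1]
z = y + H·x̄ = [1] + [-2] = [-1]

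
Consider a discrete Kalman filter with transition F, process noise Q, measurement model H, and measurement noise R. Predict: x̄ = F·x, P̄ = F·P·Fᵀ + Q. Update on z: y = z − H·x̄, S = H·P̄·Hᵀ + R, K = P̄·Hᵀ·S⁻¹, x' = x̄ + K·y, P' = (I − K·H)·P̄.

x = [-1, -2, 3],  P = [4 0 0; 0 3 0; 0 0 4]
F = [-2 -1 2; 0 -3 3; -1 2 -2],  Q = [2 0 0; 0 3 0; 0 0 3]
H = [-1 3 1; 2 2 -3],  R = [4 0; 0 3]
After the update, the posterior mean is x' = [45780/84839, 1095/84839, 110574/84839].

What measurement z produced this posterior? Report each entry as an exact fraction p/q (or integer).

z = [1, -3]

x̄ = F·x = [10, 15, -9]
P̄ = F·P·Fᵀ + Q = [37 33 -14; 33 66 -42; -14 -42 35]
S = H·P̄·Hᵀ + R = [248 573; 573 1666]
K = P̄·Hᵀ·S⁻¹ = [-24318/84839 17632/84839; 19266/84839 9873/84839; -3941/84839 -9695/84839]
x' − x̄ = [-802610/84839, -1271490/84839, 874125/84839] = K·y
y = (KᵀK)⁻¹·Kᵀ·(x' − x̄) = [-25, -80]
z = y + H·x̄ = [-25, -80] + [26, 77] = [1, -3]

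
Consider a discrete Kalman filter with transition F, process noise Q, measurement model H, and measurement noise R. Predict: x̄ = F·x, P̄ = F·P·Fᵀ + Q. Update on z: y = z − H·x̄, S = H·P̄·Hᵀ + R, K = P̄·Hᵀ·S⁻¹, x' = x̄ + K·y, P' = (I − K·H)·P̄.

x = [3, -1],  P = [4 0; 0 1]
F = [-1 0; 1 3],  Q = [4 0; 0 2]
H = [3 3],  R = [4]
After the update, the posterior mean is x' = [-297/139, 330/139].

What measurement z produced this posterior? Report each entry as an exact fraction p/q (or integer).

x̄ = F·x = [-3, 0]
P̄ = F·P·Fᵀ + Q = [8 -4; -4 15]
S = H·P̄·Hᵀ + R = [139]
K = P̄·Hᵀ·S⁻¹ = [12/139; 33/139]
x' − x̄ = [120/139, 330/139] = K·y
y = (KᵀK)⁻¹·Kᵀ·(x' − x̄) = [10]
z = y + H·x̄ = [10] + [-9] = [1]

z = [1]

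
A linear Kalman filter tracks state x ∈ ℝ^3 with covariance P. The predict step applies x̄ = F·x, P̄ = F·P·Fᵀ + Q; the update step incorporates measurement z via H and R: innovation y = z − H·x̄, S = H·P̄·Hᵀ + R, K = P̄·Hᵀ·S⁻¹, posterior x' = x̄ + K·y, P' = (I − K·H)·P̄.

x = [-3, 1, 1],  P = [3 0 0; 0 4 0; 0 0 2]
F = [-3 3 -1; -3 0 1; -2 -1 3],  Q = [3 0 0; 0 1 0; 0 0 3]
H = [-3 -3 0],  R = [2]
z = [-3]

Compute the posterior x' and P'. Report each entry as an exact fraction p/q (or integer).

x̄ = F·x = [11, 10, 8]
P̄ = F·P·Fᵀ + Q = [68 25 0; 25 30 24; 0 24 37]
y = z − H·x̄ = [60]
S = H·P̄·Hᵀ + R = [1334]
K = P̄·Hᵀ·S⁻¹ = [-279/1334; -165/1334; -36/667]
x' = x̄ + K·y = [-1033/667, 1720/667, 3176/667]
P' = (I − K·H)·P̄ = [12871/1334 -12685/1334 -10044/667; -12685/1334 12795/1334 10068/667; -10044/667 10068/667 22087/667]

x' = [-1033/667, 1720/667, 3176/667]
P' = [12871/1334 -12685/1334 -10044/667; -12685/1334 12795/1334 10068/667; -10044/667 10068/667 22087/667]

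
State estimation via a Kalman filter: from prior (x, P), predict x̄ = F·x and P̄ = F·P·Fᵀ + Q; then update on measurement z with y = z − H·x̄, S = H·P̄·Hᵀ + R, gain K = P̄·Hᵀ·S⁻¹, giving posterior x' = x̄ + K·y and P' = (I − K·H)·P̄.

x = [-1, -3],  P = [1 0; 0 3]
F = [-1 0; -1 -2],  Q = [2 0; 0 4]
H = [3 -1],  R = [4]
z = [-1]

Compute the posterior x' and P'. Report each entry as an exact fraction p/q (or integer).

x̄ = F·x = [1, 7]
P̄ = F·P·Fᵀ + Q = [3 1; 1 17]
y = z − H·x̄ = [3]
S = H·P̄·Hᵀ + R = [42]
K = P̄·Hᵀ·S⁻¹ = [4/21; -1/3]
x' = x̄ + K·y = [11/7, 6]
P' = (I − K·H)·P̄ = [31/21 11/3; 11/3 37/3]

x' = [11/7, 6]
P' = [31/21 11/3; 11/3 37/3]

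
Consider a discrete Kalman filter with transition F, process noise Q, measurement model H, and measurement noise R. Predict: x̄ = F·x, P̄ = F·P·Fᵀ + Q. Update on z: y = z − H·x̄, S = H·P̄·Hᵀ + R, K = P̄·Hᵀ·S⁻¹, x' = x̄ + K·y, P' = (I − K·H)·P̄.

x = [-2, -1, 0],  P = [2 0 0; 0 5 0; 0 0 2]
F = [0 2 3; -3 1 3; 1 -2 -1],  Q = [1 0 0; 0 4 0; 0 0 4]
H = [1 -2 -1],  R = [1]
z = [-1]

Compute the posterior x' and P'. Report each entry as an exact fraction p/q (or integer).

x' = [-101/100, 3/5, -11/10]
P' = [3819/100 158/5 -251/10; 158/5 29 -26; -251/10 -26 27]

x̄ = F·x = [-2, 5, 0]
P̄ = F·P·Fᵀ + Q = [39 28 -26; 28 45 -22; -26 -22 28]
y = z − H·x̄ = [11]
S = H·P̄·Hᵀ + R = [100]
K = P̄·Hᵀ·S⁻¹ = [9/100; -2/5; -1/10]
x' = x̄ + K·y = [-101/100, 3/5, -11/10]
P' = (I − K·H)·P̄ = [3819/100 158/5 -251/10; 158/5 29 -26; -251/10 -26 27]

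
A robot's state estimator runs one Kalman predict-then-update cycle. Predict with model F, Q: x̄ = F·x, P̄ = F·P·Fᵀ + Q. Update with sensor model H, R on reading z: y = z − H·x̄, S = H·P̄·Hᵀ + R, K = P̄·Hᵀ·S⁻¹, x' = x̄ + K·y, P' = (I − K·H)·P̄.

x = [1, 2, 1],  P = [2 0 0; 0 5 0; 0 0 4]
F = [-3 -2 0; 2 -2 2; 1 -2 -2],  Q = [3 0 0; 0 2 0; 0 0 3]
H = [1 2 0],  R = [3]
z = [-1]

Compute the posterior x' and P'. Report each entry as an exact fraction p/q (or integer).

x' = [-739/130, 30/13, -56/13]
P' = [7411/260 -181/13 193/26; -181/13 98/13 -46/13; 193/26 -46/13 488/13]

x̄ = F·x = [-7, 0, -5]
P̄ = F·P·Fᵀ + Q = [41 8 14; 8 46 8; 14 8 41]
y = z − H·x̄ = [6]
S = H·P̄·Hᵀ + R = [260]
K = P̄·Hᵀ·S⁻¹ = [57/260; 5/13; 3/26]
x' = x̄ + K·y = [-739/130, 30/13, -56/13]
P' = (I − K·H)·P̄ = [7411/260 -181/13 193/26; -181/13 98/13 -46/13; 193/26 -46/13 488/13]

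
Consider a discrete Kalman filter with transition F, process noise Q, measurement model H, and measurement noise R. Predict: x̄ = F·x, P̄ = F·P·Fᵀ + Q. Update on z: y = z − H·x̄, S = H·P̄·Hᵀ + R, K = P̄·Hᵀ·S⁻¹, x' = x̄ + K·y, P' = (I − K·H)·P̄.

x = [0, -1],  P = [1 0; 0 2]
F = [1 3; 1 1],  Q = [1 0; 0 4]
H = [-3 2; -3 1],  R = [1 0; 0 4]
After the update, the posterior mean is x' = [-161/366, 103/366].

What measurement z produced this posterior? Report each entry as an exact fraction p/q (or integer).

z = [2, 1]

x̄ = F·x = [-3, -1]
P̄ = F·P·Fᵀ + Q = [20 7; 7 7]
S = H·P̄·Hᵀ + R = [125 131; 131 149]
K = P̄·Hᵀ·S⁻¹ = [89/1464 -599/1464; 791/1464 -833/1464]
x' − x̄ = [937/366, 469/366] = K·y
y = (KᵀK)⁻¹·Kᵀ·(x' − x̄) = [-5, -7]
z = y + H·x̄ = [-5, -7] + [7, 8] = [2, 1]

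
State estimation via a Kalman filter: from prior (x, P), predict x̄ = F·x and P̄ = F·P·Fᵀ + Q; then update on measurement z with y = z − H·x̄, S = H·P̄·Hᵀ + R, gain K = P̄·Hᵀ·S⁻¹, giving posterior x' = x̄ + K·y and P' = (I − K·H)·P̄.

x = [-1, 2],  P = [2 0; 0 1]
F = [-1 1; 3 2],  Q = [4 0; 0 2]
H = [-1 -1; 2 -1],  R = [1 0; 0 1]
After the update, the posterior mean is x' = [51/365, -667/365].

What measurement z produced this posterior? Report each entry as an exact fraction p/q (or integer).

z = [2, 2]

x̄ = F·x = [3, 1]
P̄ = F·P·Fᵀ + Q = [7 -4; -4 24]
S = H·P̄·Hᵀ + R = [24 14; 14 69]
K = P̄·Hᵀ·S⁻¹ = [-459/1460 237/730; -233/365 -122/365]
x' − x̄ = [-1044/365, -1032/365] = K·y
y = (KᵀK)⁻¹·Kᵀ·(x' − x̄) = [6, -3]
z = y + H·x̄ = [6, -3] + [-4, 5] = [2, 2]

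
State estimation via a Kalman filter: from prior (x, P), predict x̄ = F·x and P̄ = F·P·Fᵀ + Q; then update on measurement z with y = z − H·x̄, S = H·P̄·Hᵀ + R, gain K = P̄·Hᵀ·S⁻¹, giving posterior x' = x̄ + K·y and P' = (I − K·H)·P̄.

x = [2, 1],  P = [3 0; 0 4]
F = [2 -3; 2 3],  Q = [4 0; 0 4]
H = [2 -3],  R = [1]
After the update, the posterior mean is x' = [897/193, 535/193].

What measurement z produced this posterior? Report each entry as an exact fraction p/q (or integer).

x̄ = F·x = [1, 7]
P̄ = F·P·Fᵀ + Q = [52 -24; -24 52]
S = H·P̄·Hᵀ + R = [965]
K = P̄·Hᵀ·S⁻¹ = [176/965; -204/965]
x' − x̄ = [704/193, -816/193] = K·y
y = (KᵀK)⁻¹·Kᵀ·(x' − x̄) = [20]
z = y + H·x̄ = [20] + [-19] = [1]

z = [1]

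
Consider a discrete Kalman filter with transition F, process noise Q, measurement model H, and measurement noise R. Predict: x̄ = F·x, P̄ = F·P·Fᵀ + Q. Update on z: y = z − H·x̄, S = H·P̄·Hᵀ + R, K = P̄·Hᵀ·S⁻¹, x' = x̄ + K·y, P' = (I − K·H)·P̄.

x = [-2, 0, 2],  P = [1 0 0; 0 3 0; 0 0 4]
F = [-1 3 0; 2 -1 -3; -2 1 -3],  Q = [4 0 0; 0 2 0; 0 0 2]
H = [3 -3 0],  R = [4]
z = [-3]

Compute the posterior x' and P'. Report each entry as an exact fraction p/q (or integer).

x' = [-3241/895, -2398/895, 316/895]
P' = [11999/895 11827/895 16811/895; 11827/895 12051/895 16883/895; 16811/895 16883/895 37359/895]

x̄ = F·x = [2, -10, -2]
P̄ = F·P·Fᵀ + Q = [32 -11 11; -11 45 29; 11 29 45]
y = z − H·x̄ = [-39]
S = H·P̄·Hᵀ + R = [895]
K = P̄·Hᵀ·S⁻¹ = [129/895; -168/895; -54/895]
x' = x̄ + K·y = [-3241/895, -2398/895, 316/895]
P' = (I − K·H)·P̄ = [11999/895 11827/895 16811/895; 11827/895 12051/895 16883/895; 16811/895 16883/895 37359/895]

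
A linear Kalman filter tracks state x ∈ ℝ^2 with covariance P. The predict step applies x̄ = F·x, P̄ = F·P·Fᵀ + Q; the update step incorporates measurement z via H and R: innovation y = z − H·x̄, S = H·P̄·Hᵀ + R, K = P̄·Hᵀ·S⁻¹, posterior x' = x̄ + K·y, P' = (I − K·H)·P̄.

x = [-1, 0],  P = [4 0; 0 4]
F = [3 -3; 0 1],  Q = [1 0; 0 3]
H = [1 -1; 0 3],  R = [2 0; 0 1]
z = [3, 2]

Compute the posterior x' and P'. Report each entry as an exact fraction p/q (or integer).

x̄ = F·x = [-3, 0]
P̄ = F·P·Fᵀ + Q = [73 -12; -12 7]
y = z − H·x̄ = [6, 2]
S = H·P̄·Hᵀ + R = [106 -57; -57 64]
K = P̄·Hᵀ·S⁻¹ = [484/505 147/505; -19/3535 1143/3535]
x' = x̄ + K·y = [1683/505, 2172/3535]
P' = (I − K·H)·P̄ = [1017/505 49/505; 49/505 381/3535]

x' = [1683/505, 2172/3535]
P' = [1017/505 49/505; 49/505 381/3535]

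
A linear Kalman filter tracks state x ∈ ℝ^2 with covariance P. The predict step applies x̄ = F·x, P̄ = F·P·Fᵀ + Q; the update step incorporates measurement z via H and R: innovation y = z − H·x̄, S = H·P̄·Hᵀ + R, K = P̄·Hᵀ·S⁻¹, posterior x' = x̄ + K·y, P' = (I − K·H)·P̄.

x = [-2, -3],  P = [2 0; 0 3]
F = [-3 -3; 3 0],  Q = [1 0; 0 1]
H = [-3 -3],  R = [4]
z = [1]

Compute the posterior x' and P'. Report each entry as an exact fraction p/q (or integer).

x̄ = F·x = [15, -6]
P̄ = F·P·Fᵀ + Q = [46 -18; -18 19]
y = z − H·x̄ = [28]
S = H·P̄·Hᵀ + R = [265]
K = P̄·Hᵀ·S⁻¹ = [-84/265; -3/265]
x' = x̄ + K·y = [1623/265, -1674/265]
P' = (I − K·H)·P̄ = [5134/265 -5022/265; -5022/265 5026/265]

x' = [1623/265, -1674/265]
P' = [5134/265 -5022/265; -5022/265 5026/265]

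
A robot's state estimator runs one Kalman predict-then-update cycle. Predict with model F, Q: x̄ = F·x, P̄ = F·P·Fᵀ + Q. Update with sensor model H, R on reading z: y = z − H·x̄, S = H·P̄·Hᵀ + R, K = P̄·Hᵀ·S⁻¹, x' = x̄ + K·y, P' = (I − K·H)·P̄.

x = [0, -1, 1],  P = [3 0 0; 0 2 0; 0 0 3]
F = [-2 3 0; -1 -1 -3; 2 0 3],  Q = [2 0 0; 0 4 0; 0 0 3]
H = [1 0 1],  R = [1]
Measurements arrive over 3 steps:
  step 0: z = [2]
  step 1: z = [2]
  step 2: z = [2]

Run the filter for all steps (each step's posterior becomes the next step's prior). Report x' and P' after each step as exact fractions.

step 0: x' = [-113/51, -56/17, 71/17], P' = [1232/51 220/17 -404/17; 220/17 249/17 -231/17; -404/17 -231/17 414/17]
step 1: x' = [-866/147, -12671/1911, 15091/1911], P' = [3401/147 2516/147 -3301/147; 2516/147 44158/1911 -33857/1911; -3301/147 -33857/1911 43507/1911]
step 2: x' = [-203657/21225, -219644/21225, 82163/7075], P' = [614321/21225 471407/21225 -596792/21225; 471407/21225 584494/21225 -160363/7075; -596792/21225 -160363/7075 1800827/63675]

step 0: x̄ = F·x = [-3, -2, 3]
step 0: P̄ = F·P·Fᵀ + Q = [32 0 -12; 0 36 -33; -12 -33 42]
step 0: y = z − H·x̄ = [2]
step 0: S = H·P̄·Hᵀ + R = [51]
step 0: K = P̄·Hᵀ·S⁻¹ = [20/51; -11/17; 10/17]
step 0: x' = x̄ + K·y = [-113/51, -56/17, 71/17]
step 0: P' = (I − K·H)·P̄ = [1232/51 220/17 -404/17; 220/17 249/17 -231/17; -404/17 -231/17 414/17]
step 1: x̄ = F·x = [-278/51, -358/51, 413/51]
step 1: P̄ = F·P·Fᵀ + Q = [3833/51 -1472/51 67/51; -1472/51 3251/51 -1975/51; 67/51 -1975/51 1715/51]
step 1: y = z − H·x̄ = [-11/17]
step 1: S = H·P̄·Hᵀ + R = [1911/17]
step 1: K = P̄·Hᵀ·S⁻¹ = [100/147; -383/637; 198/637]
step 1: x' = x̄ + K·y = [-866/147, -12671/1911, 15091/1911]
step 1: P' = (I − K·H)·P̄ = [3401/147 2516/147 -3301/147; 2516/147 44158/1911 -33857/1911; -3301/147 -33857/1911 43507/1911]
step 2: x̄ = F·x = [-15497/1911, -21344/1911, 3251/273]
step 2: P̄ = F·P·Fᵀ + Q = [185600/1911 -29521/1911 -3977/273; -29521/1911 92374/1911 -8231/273; -3977/273 -8231/273 1208/39]
step 2: y = z − H·x̄ = [-1146/637]
step 2: S = H·P̄·Hᵀ + R = [63675/637]
step 2: K = P̄·Hᵀ·S⁻¹ = [5843/7075; -9682/21225; 10451/63675]
step 2: x' = x̄ + K·y = [-203657/21225, -219644/21225, 82163/7075]
step 2: P' = (I − K·H)·P̄ = [614321/21225 471407/21225 -596792/21225; 471407/21225 584494/21225 -160363/7075; -596792/21225 -160363/7075 1800827/63675]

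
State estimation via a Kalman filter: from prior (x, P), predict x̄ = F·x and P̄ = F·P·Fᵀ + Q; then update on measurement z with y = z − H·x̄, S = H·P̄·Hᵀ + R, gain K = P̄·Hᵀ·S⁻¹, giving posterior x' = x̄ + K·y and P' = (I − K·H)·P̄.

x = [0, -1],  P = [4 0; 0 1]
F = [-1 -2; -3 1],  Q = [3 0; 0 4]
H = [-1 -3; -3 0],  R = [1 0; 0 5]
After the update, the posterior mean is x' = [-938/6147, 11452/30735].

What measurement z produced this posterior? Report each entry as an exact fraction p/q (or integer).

z = [-1, 1]

x̄ = F·x = [2, -1]
P̄ = F·P·Fᵀ + Q = [11 10; 10 41]
S = H·P̄·Hᵀ + R = [441 123; 123 104]
K = P̄·Hᵀ·S⁻¹ = [-41/6147 -634/2049; -10142/30735 1043/10245]
x' − x̄ = [-13232/6147, 42187/30735] = K·y
y = (KᵀK)⁻¹·Kᵀ·(x' − x̄) = [-2, 7]
z = y + H·x̄ = [-2, 7] + [1, -6] = [-1, 1]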